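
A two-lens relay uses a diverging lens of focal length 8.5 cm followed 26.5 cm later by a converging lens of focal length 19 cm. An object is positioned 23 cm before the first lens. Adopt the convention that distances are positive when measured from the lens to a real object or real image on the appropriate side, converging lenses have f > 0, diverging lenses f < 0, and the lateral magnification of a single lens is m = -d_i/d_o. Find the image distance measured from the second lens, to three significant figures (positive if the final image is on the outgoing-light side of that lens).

45.3 cm

Applying the thin-lens equation to the first lens, 1/(-8.5) = 1/23 + 1/d_i1, which gives d_i1 = -6.206 cm.
With d_i1 < 0 the first image is virtual and lies on the object side; the object distance for lens 2 is d_o2 = 26.5 - (-6.206) = 32.706 cm.
Applying the thin-lens equation again with f_2 = 19 cm and d_o2 = 32.706 cm gives d_i2 = 45.338 cm.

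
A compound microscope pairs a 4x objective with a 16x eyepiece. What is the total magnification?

64

The overall magnification of a compound microscope is the product of the objective and eyepiece magnifications:
M = M_obj x M_eye = 4 x 16 = 64.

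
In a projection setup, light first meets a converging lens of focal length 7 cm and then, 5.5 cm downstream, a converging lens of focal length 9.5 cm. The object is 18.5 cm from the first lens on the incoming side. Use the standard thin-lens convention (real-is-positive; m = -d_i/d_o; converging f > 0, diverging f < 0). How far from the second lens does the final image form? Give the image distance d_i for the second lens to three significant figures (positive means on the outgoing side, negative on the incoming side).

3.59 cm

Applying the thin-lens equation to the first lens, 1/7 = 1/18.5 + 1/d_i1, which gives d_i1 = 11.261 cm.
This image would form 11.261 cm past lens 1, i.e. 5.761 cm beyond lens 2, so it is a virtual object for lens 2: d_o2 = 5.5 - 11.261 = -5.761 cm.
Applying the thin-lens equation again with f_2 = 9.5 cm and d_o2 = -5.761 cm gives d_i2 = 3.586 cm.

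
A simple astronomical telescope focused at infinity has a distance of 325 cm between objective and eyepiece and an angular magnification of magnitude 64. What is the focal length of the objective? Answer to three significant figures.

In normal adjustment the tube length equals f_obj + f_eye and |M| = f_obj/f_eye.
So f_obj = 64 f_eye and 64 f_eye + f_eye = 325 cm, giving f_eye = 325/65 = 5.000 cm and f_obj = 320.000 cm.

320 cm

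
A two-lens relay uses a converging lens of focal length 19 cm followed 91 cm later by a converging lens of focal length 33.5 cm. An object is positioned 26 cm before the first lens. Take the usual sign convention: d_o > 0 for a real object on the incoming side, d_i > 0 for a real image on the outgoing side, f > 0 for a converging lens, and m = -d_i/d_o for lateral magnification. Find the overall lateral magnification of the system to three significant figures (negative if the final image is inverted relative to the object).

Lens 1: 1/d_i1 = 1/f_1 - 1/d_o1 = 1/19 - 1/26 = 0.01417 cm^-1, so d_i1 = 70.571 cm.
m_1 = -(70.571)/26 = -2.7143.
That image sits 20.429 cm in front of the second lens, so d_o2 = 20.429 cm.
Lens 2: 1/d_i2 = 1/f_2 - 1/d_o2 = 1/33.5 - 1/(20.429) = -0.01910 cm^-1, so d_i2 = -52.355 cm.
m_2 = -(-52.355)/(20.429) = 2.5628.
Overall magnification: m = m_1 m_2 = -6.9563.

-6.96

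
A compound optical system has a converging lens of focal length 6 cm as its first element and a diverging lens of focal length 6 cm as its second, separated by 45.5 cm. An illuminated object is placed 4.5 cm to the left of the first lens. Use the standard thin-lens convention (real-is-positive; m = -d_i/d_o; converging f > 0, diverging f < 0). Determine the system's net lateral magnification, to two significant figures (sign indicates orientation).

0.35

Applying the thin-lens equation to the first lens, 1/6 = 1/4.5 + 1/d_i1, which gives d_i1 = -18.000 cm.
Its lateral magnification is m_1 = -d_i1/d_o1 = -(-18.000)/4.5 = 4.0000.
With d_i1 < 0 the first image is virtual and lies on the object side; the object distance for lens 2 is d_o2 = 45.5 - (-18.000) = 63.500 cm.
Applying the thin-lens equation again with f_2 = -6 cm and d_o2 = 63.500 cm gives d_i2 = -5.482 cm.
m_2 = -(-5.482)/(63.500) = 0.0863.
Overall magnification: m = m_1 m_2 = 0.3453.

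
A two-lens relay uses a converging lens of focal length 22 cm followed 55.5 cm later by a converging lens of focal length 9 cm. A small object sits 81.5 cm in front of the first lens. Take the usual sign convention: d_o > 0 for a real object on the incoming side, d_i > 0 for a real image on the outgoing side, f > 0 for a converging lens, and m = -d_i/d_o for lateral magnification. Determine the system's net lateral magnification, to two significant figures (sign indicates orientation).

0.20

Lens 1: 1/d_i1 = 1/f_1 - 1/d_o1 = 1/22 - 1/81.5 = 0.03318 cm^-1, so d_i1 = 30.134 cm.
m_1 = -(30.134)/81.5 = -0.3697.
Object distance for lens 2: d_o2 = 55.5 - 30.134 = 25.366 cm.
Lens 2: 1/d_i2 = 1/f_2 - 1/d_o2 = 1/9 - 1/(25.366) = 0.07169 cm^-1, so d_i2 = 13.949 cm.
m_2 = -(13.949)/(25.366) = -0.5499.
The system's lateral magnification is m_1 m_2 = (-0.3697)(-0.5499) = 0.2033.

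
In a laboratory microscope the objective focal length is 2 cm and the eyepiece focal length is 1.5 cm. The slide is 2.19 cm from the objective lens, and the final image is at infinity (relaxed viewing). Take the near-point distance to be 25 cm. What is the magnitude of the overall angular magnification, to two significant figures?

180

Objective: 1/d_i = 1/f_obj - 1/d_o = 1/2 - 1/2.19 = 0.04338 cm^-1, so d_i = 23.053 cm.
m_obj = -d_i/d_o = -23.053/2.19 = -10.526.
Eyepiece angular magnification (image at infinity): M_eye = D/f_e = 25/1.5 = 16.667.
Overall M = m_obj x M_eye = (-10.526)(16.667) = -175.44.
|M| = 175.44.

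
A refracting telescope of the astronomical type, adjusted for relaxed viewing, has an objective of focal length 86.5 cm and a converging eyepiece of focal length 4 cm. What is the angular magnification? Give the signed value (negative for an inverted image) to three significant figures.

M = -f_obj/f_eye = -86.5/(4) = -21.625.

-21.6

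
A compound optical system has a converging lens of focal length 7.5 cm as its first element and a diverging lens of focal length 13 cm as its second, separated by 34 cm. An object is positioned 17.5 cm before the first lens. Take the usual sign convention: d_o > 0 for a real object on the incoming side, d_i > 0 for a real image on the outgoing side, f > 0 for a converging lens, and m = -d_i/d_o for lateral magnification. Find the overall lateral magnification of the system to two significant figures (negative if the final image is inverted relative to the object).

First lens: d_i1 = 1/(1/7.5 - 1/17.5) = 13.125 cm.
m_1 = -(13.125)/17.5 = -0.7500.
The intermediate image is 13.125 cm to the right of lens 1, so d_o2 = L - d_i1 = 34 - 13.125 = 20.875 cm.
Second lens: d_i2 = 1/(1/(-13) - 1/(20.875)) = -8.011 cm.
m_2 = -(-8.011)/(20.875) = 0.3838.
Overall magnification: m = m_1 m_2 = -0.2878.

-0.29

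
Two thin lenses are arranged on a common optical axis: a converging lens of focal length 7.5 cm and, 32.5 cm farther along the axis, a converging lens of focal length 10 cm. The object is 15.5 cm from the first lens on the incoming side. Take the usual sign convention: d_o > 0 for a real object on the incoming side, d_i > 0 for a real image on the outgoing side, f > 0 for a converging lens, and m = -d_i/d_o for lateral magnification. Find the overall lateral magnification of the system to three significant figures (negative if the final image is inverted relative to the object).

Lens 1: 1/d_i1 = 1/f_1 - 1/d_o1 = 1/7.5 - 1/15.5 = 0.06882 cm^-1, so d_i1 = 14.531 cm.
m_1 = -(14.531)/15.5 = -0.9375.
The intermediate image is 14.531 cm to the right of lens 1, so d_o2 = L - d_i1 = 32.5 - 14.531 = 17.969 cm.
Lens 2: 1/d_i2 = 1/f_2 - 1/d_o2 = 1/10 - 1/(17.969) = 0.04435 cm^-1, so d_i2 = 22.549 cm.
m_2 = -(22.549)/(17.969) = -1.2549.
The system's lateral magnification is m_1 m_2 = (-0.9375)(-1.2549) = 1.1765.

1.18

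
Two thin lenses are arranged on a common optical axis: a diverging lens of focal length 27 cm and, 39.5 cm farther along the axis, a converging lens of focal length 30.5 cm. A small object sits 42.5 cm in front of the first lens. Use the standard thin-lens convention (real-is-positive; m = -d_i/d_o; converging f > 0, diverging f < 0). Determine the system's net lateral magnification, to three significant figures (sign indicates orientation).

Lens 1: 1/d_i1 = 1/f_1 - 1/d_o1 = 1/(-27) - 1/42.5 = -0.06057 cm^-1, so d_i1 = -16.511 cm.
m_1 = -(-16.511)/42.5 = 0.3885.
The intermediate image is virtual, 16.511 cm to the left of lens 1, so d_o2 = L - d_i1 = 39.5 - (-16.511) = 56.011 cm.
Lens 2: 1/d_i2 = 1/f_2 - 1/d_o2 = 1/30.5 - 1/(56.011) = 0.01493 cm^-1, so d_i2 = 66.965 cm.
m_2 = -(66.965)/(56.011) = -1.1956.
The system's lateral magnification is m_1 m_2 = (0.3885)(-1.1956) = -0.4645.

-0.464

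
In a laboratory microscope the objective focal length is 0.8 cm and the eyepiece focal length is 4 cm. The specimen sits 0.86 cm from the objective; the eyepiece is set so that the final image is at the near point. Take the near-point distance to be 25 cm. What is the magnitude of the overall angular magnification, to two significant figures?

Objective: 1/d_i = 1/f_obj - 1/d_o = 1/0.8 - 1/0.86 = 0.08721 cm^-1, so d_i = 11.467 cm.
m_obj = -d_i/d_o = -11.467/0.86 = -13.333.
Eyepiece angular magnification (image at near point): M_eye = 1 + D/f_e = 1 + 25/4 = 7.250.
Overall M = m_obj x M_eye = (-13.333)(7.250) = -96.67.
|M| = 96.67.

97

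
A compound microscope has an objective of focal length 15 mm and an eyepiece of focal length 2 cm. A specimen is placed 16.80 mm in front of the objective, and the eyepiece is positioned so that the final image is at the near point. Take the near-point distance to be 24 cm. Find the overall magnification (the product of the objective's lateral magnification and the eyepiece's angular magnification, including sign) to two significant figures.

Convert to cm: f_obj = 15 mm = 1.5 cm; d_o = 16.80 mm = 1.68 cm.
Objective: 1/d_i = 1/f_obj - 1/d_o = 1/1.5 - 1/1.68 = 0.07143 cm^-1, so d_i = 14.000 cm.
m_obj = -d_i/d_o = -14.000/1.68 = -8.333.
Eyepiece angular magnification (image at near point): M_eye = 1 + D/f_e = 1 + 24/2 = 13.000.
Overall M = m_obj x M_eye = (-8.333)(13.000) = -108.33.

-110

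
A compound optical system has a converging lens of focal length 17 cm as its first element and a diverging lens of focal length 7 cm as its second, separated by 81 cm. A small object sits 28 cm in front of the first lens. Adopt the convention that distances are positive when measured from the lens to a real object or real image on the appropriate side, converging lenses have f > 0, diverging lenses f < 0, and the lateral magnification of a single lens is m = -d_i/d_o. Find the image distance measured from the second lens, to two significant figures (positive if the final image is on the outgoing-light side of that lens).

-5.9 cm

Applying the thin-lens equation to the first lens, 1/17 = 1/28 + 1/d_i1, which gives d_i1 = 43.273 cm.
Object distance for lens 2: d_o2 = 81 - 43.273 = 37.727 cm.
Applying the thin-lens equation again with f_2 = -7 cm and d_o2 = 37.727 cm gives d_i2 = -5.904 cm.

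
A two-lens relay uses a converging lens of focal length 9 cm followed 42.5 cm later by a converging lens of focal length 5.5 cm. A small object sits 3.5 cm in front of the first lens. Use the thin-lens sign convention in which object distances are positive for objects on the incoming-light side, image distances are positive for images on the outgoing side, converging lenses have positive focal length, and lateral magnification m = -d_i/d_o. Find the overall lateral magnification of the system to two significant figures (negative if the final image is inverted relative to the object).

-0.21

First lens: d_i1 = 1/(1/9 - 1/3.5) = -5.727 cm.
m_1 = -(-5.727)/3.5 = 1.6364.
The intermediate image is virtual, 5.727 cm to the left of lens 1, so d_o2 = L - d_i1 = 42.5 - (-5.727) = 48.227 cm.
Second lens: d_i2 = 1/(1/5.5 - 1/(48.227)) = 6.208 cm.
m_2 = -(6.208)/(48.227) = -0.1287.
Total m = m_1 x m_2 = (1.6364)(-0.1287) = -0.2106.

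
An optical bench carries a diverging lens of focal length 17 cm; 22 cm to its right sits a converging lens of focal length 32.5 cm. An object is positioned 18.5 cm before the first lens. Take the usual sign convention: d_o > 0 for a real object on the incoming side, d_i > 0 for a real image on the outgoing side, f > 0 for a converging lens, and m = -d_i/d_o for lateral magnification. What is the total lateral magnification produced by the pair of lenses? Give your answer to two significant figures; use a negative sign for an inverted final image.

9.5

Applying the thin-lens equation to the first lens, 1/(-17) = 1/18.5 + 1/d_i1, which gives d_i1 = -8.859 cm.
Its lateral magnification is m_1 = -d_i1/d_o1 = -(-8.859)/18.5 = 0.4789.
With d_i1 < 0 the first image is virtual and lies on the object side; the object distance for lens 2 is d_o2 = 22 - (-8.859) = 30.859 cm.
Applying the thin-lens equation again with f_2 = 32.5 cm and d_o2 = 30.859 cm gives d_i2 = -611.223 cm.
m_2 = -(-611.223)/(30.859) = 19.8069.
Overall magnification: m = m_1 m_2 = 9.4850.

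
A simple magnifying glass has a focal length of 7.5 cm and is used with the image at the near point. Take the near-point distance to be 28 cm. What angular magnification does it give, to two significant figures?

M = 1 + D/f = 1 + 28/7.5 = 4.733.

4.7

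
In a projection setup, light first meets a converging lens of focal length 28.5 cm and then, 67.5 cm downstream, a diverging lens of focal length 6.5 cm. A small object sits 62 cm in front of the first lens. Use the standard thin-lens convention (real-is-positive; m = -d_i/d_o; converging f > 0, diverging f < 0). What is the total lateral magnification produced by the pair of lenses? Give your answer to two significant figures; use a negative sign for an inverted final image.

First lens: d_i1 = 1/(1/28.5 - 1/62) = 52.746 cm.
m_1 = -(52.746)/62 = -0.8507.
That image sits 14.754 cm in front of the second lens, so d_o2 = 14.754 cm.
Second lens: d_i2 = 1/(1/(-6.5) - 1/(14.754)) = -4.512 cm.
m_2 = -(-4.512)/(14.754) = 0.3058.
Total m = m_1 x m_2 = (-0.8507)(0.3058) = -0.2602.

-0.26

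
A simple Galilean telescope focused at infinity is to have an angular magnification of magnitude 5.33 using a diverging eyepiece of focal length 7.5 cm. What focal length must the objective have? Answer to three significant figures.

|M| = f_obj/|f_eye|, so f_obj = |M| x |f_eye| = 5.33 x 7.5 = 39.975 cm.

40.0 cm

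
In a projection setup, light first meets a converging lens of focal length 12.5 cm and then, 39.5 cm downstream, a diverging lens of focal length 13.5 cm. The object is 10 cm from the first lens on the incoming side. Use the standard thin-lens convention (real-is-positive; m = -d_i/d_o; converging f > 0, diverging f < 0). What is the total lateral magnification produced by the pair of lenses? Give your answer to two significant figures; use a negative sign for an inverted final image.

First lens: d_i1 = 1/(1/12.5 - 1/10) = -50.000 cm.
m_1 = -(-50.000)/10 = 5.0000.
The intermediate image is virtual, 50.000 cm to the left of lens 1, so d_o2 = L - d_i1 = 39.5 - (-50.000) = 89.500 cm.
Second lens: d_i2 = 1/(1/(-13.5) - 1/(89.500)) = -11.731 cm.
m_2 = -(-11.731)/(89.500) = 0.1311.
The system's lateral magnification is m_1 m_2 = (5.0000)(0.1311) = 0.6553.

0.66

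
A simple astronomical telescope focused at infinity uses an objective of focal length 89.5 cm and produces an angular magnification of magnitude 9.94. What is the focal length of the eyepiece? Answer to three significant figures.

9.00 cm

|M| = f_obj/f_eye, so f_eye = f_obj/|M| = 89.5/9.94 = 9.004 cm.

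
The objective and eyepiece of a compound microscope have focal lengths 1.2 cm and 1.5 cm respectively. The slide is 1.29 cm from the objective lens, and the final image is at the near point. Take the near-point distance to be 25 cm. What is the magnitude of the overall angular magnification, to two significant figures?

240

Objective: 1/d_i = 1/f_obj - 1/d_o = 1/1.2 - 1/1.29 = 0.05814 cm^-1, so d_i = 17.200 cm.
m_obj = -d_i/d_o = -17.200/1.29 = -13.333.
Eyepiece angular magnification (image at near point): M_eye = 1 + D/f_e = 1 + 25/1.5 = 17.667.
Overall M = m_obj x M_eye = (-13.333)(17.667) = -235.56.
|M| = 235.56.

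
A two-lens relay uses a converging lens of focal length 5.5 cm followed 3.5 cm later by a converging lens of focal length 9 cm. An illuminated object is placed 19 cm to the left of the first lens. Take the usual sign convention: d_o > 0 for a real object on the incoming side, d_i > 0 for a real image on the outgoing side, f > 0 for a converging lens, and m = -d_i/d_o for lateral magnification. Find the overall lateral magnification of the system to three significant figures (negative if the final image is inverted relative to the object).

First lens: d_i1 = 1/(1/5.5 - 1/19) = 7.741 cm.
m_1 = -(7.741)/19 = -0.4074.
This image would form 7.741 cm past lens 1, i.e. 4.241 cm beyond lens 2, so it is a virtual object for lens 2: d_o2 = 3.5 - 7.741 = -4.241 cm.
Second lens: d_i2 = 1/(1/9 - 1/(-4.241)) = 2.883 cm.
m_2 = -(2.883)/(-4.241) = 0.6797.
Total m = m_1 x m_2 = (-0.4074)(0.6797) = -0.2769.

-0.277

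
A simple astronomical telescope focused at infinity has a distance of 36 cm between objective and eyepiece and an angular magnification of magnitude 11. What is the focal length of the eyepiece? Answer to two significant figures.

In normal adjustment the tube length equals f_obj + f_eye and |M| = f_obj/f_eye.
So f_obj = 11 f_eye and 11 f_eye + f_eye = 36 cm, giving f_eye = 36/12 = 3.000 cm and f_obj = 33.000 cm.

3.0 cm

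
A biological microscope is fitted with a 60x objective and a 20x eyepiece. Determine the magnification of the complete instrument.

The overall magnification of a compound microscope is the product of the objective and eyepiece magnifications:
M = M_obj x M_eye = 60 x 20 = 1200.

1200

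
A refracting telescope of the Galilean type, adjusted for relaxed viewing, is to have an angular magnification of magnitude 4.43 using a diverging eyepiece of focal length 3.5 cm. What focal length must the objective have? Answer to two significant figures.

16 cm

|M| = f_obj/|f_eye|, so f_obj = |M| x |f_eye| = 4.43 x 3.5 = 15.505 cm.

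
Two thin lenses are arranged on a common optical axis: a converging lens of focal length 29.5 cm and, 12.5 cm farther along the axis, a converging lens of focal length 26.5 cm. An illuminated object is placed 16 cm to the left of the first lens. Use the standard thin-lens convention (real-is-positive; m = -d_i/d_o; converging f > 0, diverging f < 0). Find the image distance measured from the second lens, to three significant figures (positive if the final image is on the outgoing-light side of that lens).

Applying the thin-lens equation to the first lens, 1/29.5 = 1/16 + 1/d_i1, which gives d_i1 = -34.963 cm.
With d_i1 < 0 the first image is virtual and lies on the object side; the object distance for lens 2 is d_o2 = 12.5 - (-34.963) = 47.463 cm.
Applying the thin-lens equation again with f_2 = 26.5 cm and d_o2 = 47.463 cm gives d_i2 = 60.000 cm.

60.0 cm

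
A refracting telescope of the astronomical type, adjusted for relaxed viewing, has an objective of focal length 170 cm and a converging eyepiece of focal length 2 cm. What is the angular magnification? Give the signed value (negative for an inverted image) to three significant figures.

M = -f_obj/f_eye = -170/(2) = -85.000.

-85.0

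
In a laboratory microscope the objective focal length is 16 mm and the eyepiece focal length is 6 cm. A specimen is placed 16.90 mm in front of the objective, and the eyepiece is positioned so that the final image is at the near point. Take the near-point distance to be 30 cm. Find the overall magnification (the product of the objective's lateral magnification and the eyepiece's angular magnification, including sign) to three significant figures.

Convert to cm: f_obj = 16 mm = 1.6 cm; d_o = 16.90 mm = 1.69 cm.
Objective: 1/d_i = 1/f_obj - 1/d_o = 1/1.6 - 1/1.69 = 0.03328 cm^-1, so d_i = 30.044 cm.
m_obj = -d_i/d_o = -30.044/1.69 = -17.778.
Eyepiece angular magnification (image at near point): M_eye = 1 + D/f_e = 1 + 30/6 = 6.000.
Overall M = m_obj x M_eye = (-17.778)(6.000) = -106.67.

-107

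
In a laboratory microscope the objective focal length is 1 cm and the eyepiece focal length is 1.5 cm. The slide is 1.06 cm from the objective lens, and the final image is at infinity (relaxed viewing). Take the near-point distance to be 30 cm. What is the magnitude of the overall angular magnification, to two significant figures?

330

Objective: 1/d_i = 1/f_obj - 1/d_o = 1/1 - 1/1.06 = 0.05660 cm^-1, so d_i = 17.667 cm.
m_obj = -d_i/d_o = -17.667/1.06 = -16.667.
Eyepiece angular magnification (image at infinity): M_eye = D/f_e = 30/1.5 = 20.000.
Overall M = m_obj x M_eye = (-16.667)(20.000) = -333.33.
|M| = 333.33.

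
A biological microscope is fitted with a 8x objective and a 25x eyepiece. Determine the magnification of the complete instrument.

200

The overall magnification of a compound microscope is the product of the objective and eyepiece magnifications:
M = M_obj x M_eye = 8 x 25 = 200.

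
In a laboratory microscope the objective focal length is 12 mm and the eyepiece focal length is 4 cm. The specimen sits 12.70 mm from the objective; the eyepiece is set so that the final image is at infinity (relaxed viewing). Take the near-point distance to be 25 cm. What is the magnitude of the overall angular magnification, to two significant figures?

Convert to cm: f_obj = 12 mm = 1.2 cm; d_o = 12.70 mm = 1.27 cm.
Objective: 1/d_i = 1/f_obj - 1/d_o = 1/1.2 - 1/1.27 = 0.04593 cm^-1, so d_i = 21.771 cm.
m_obj = -d_i/d_o = -21.771/1.27 = -17.143.
Eyepiece angular magnification (image at infinity): M_eye = D/f_e = 25/4 = 6.250.
Overall M = m_obj x M_eye = (-17.143)(6.250) = -107.14.
|M| = 107.14.

110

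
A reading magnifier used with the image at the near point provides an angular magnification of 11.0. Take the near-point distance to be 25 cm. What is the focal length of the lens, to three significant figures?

2.50 cm

For the image at the near point, M = 1 + D/f.
f = D/(M - 1) = 25/(11.0 - 1) = 2.500 cm.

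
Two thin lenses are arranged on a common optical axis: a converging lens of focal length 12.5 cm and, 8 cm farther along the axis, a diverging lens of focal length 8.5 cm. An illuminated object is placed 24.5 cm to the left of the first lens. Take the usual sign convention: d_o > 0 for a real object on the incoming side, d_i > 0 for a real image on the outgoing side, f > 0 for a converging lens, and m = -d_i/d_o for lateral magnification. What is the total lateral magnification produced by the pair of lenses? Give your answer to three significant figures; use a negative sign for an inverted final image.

First lens: d_i1 = 1/(1/12.5 - 1/24.5) = 25.521 cm.
m_1 = -(25.521)/24.5 = -1.0417.
This image would form 25.521 cm past lens 1, i.e. 17.521 cm beyond lens 2, so it is a virtual object for lens 2: d_o2 = 8 - 25.521 = -17.521 cm.
Second lens: d_i2 = 1/(1/(-8.5) - 1/(-17.521)) = -16.509 cm.
m_2 = -(-16.509)/(-17.521) = -0.9423.
Total m = m_1 x m_2 = (-1.0417)(-0.9423) = 0.9815.

0.982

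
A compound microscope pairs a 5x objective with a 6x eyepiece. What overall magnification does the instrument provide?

30

The overall magnification of a compound microscope is the product of the objective and eyepiece magnifications:
M = M_obj x M_eye = 5 x 6 = 30.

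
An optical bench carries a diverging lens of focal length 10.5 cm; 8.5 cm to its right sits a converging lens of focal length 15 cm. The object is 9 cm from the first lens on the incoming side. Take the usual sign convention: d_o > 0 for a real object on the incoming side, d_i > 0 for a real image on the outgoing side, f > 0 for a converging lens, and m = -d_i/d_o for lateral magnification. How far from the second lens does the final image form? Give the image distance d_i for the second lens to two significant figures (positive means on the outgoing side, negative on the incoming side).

First lens: d_i1 = 1/(1/(-10.5) - 1/9) = -4.846 cm.
With d_i1 < 0 the first image is virtual and lies on the object side; the object distance for lens 2 is d_o2 = 8.5 - (-4.846) = 13.346 cm.
Second lens: d_i2 = 1/(1/15 - 1/(13.346)) = -121.047 cm.

-120 cm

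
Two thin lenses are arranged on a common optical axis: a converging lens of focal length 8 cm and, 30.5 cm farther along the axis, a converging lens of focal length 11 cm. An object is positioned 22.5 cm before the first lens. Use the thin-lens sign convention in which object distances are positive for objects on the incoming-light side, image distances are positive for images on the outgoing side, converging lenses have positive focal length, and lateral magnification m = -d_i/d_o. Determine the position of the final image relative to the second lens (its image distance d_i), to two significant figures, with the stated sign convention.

Applying the thin-lens equation to the first lens, 1/8 = 1/22.5 + 1/d_i1, which gives d_i1 = 12.414 cm.
Object distance for lens 2: d_o2 = 30.5 - 12.414 = 18.086 cm.
Applying the thin-lens equation again with f_2 = 11 cm and d_o2 = 18.086 cm gives d_i2 = 28.075 cm.

28 cm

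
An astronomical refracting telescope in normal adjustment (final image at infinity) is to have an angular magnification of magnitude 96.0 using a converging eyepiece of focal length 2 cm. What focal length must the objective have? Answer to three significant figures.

192 cm

|M| = f_obj/|f_eye|, so f_obj = |M| x |f_eye| = 96.0 x 2 = 192.000 cm.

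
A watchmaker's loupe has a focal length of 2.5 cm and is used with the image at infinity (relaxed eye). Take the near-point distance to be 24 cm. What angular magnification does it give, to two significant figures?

9.6

M = D/f = 24/2.5 = 9.600.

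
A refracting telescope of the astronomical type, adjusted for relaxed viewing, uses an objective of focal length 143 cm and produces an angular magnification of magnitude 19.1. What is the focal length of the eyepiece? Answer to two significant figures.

7.5 cm

|M| = f_obj/f_eye, so f_eye = f_obj/|M| = 143/19.1 = 7.487 cm.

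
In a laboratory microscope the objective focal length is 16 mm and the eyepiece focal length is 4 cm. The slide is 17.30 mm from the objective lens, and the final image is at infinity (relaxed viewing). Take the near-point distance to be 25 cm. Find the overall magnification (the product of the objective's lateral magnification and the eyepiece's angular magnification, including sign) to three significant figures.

Convert to cm: f_obj = 16 mm = 1.6 cm; d_o = 17.30 mm = 1.73 cm.
Objective: 1/d_i = 1/f_obj - 1/d_o = 1/1.6 - 1/1.73 = 0.04697 cm^-1, so d_i = 21.292 cm.
m_obj = -d_i/d_o = -21.292/1.73 = -12.308.
Eyepiece angular magnification (image at infinity): M_eye = D/f_e = 25/4 = 6.250.
Overall M = m_obj x M_eye = (-12.308)(6.250) = -76.92.

-76.9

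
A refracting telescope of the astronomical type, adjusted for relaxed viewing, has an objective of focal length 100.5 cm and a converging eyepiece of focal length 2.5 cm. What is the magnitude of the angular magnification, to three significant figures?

|M| = f_obj/|f_eye| = 100.5/2.5 = 40.200.

40.2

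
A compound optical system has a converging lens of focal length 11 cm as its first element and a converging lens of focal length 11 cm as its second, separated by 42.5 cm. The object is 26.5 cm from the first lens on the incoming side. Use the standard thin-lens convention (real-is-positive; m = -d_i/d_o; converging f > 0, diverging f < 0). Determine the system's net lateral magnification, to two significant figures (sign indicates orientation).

Lens 1: 1/d_i1 = 1/f_1 - 1/d_o1 = 1/11 - 1/26.5 = 0.05317 cm^-1, so d_i1 = 18.806 cm.
m_1 = -(18.806)/26.5 = -0.7097.
Object distance for lens 2: d_o2 = 42.5 - 18.806 = 23.694 cm.
Lens 2: 1/d_i2 = 1/f_2 - 1/d_o2 = 1/11 - 1/(23.694) = 0.04870 cm^-1, so d_i2 = 20.532 cm.
m_2 = -(20.532)/(23.694) = -0.8666.
Overall magnification: m = m_1 m_2 = 0.6150.

0.61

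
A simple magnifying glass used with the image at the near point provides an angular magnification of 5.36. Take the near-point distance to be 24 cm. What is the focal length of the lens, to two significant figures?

5.5 cm

For the image at the near point, M = 1 + D/f.
f = D/(M - 1) = 24/(5.36 - 1) = 5.505 cm.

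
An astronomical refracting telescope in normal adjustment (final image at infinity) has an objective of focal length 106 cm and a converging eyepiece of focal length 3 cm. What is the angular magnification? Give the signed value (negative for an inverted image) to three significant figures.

M = -f_obj/f_eye = -106/(3) = -35.333.

-35.3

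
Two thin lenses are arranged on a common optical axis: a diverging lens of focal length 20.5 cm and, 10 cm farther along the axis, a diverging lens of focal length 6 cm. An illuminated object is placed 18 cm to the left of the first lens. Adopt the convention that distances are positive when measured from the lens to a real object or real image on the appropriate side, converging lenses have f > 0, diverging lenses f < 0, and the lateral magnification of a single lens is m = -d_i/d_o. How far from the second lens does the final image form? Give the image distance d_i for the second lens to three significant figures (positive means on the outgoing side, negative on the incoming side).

First lens: d_i1 = 1/(1/(-20.5) - 1/18) = -9.584 cm.
With d_i1 < 0 the first image is virtual and lies on the object side; the object distance for lens 2 is d_o2 = 10 - (-9.584) = 19.584 cm.
Second lens: d_i2 = 1/(1/(-6) - 1/(19.584)) = -4.593 cm.

-4.59 cm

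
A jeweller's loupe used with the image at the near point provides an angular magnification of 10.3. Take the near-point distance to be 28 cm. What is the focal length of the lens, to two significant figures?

3.0 cm

For the image at the near point, M = 1 + D/f.
f = D/(M - 1) = 28/(10.3 - 1) = 3.011 cm.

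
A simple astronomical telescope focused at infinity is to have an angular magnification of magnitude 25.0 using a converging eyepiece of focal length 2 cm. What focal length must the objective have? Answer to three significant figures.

|M| = f_obj/|f_eye|, so f_obj = |M| x |f_eye| = 25.0 x 2 = 50.000 cm.

50.0 cm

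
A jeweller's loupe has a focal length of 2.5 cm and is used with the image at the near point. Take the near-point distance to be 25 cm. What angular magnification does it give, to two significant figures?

11

M = 1 + D/f = 1 + 25/2.5 = 11.000.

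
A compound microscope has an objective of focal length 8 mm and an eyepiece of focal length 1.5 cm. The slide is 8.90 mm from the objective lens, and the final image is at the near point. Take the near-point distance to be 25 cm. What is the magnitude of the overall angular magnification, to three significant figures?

157

Convert to cm: f_obj = 8 mm = 0.8 cm; d_o = 8.90 mm = 0.89 cm.
Objective: 1/d_i = 1/f_obj - 1/d_o = 1/0.8 - 1/0.89 = 0.12640 cm^-1, so d_i = 7.911 cm.
m_obj = -d_i/d_o = -7.911/0.89 = -8.889.
Eyepiece angular magnification (image at near point): M_eye = 1 + D/f_e = 1 + 25/1.5 = 17.667.
Overall M = m_obj x M_eye = (-8.889)(17.667) = -157.04.
|M| = 157.04.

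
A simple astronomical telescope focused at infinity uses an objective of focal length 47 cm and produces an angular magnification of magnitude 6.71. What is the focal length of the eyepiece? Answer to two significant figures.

|M| = f_obj/f_eye, so f_eye = f_obj/|M| = 47/6.71 = 7.004 cm.

7.0 cm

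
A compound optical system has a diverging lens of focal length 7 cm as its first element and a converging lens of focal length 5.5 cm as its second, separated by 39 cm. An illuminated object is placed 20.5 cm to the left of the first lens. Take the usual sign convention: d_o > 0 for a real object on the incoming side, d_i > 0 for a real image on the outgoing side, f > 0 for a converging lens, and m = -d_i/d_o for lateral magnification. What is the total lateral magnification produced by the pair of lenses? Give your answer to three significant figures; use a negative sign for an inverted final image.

-0.0362

First lens: d_i1 = 1/(1/(-7) - 1/20.5) = -5.218 cm.
m_1 = -(-5.218)/20.5 = 0.2545.
With d_i1 < 0 the first image is virtual and lies on the object side; the object distance for lens 2 is d_o2 = 39 - (-5.218) = 44.218 cm.
Second lens: d_i2 = 1/(1/5.5 - 1/(44.218)) = 6.281 cm.
m_2 = -(6.281)/(44.218) = -0.1421.
Overall magnification: m = m_1 m_2 = -0.0362.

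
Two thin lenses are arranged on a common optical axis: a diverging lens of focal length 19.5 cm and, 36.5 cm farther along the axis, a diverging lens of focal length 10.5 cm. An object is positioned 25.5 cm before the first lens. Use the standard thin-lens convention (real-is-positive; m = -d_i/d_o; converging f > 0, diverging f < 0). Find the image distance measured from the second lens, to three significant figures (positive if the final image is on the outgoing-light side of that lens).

Lens 1: 1/d_i1 = 1/f_1 - 1/d_o1 = 1/(-19.5) - 1/25.5 = -0.09050 cm^-1, so d_i1 = -11.050 cm.
With d_i1 < 0 the first image is virtual and lies on the object side; the object distance for lens 2 is d_o2 = 36.5 - (-11.050) = 47.550 cm.
Lens 2: 1/d_i2 = 1/f_2 - 1/d_o2 = 1/(-10.5) - 1/(47.550) = -0.11627 cm^-1, so d_i2 = -8.601 cm.

-8.60 cm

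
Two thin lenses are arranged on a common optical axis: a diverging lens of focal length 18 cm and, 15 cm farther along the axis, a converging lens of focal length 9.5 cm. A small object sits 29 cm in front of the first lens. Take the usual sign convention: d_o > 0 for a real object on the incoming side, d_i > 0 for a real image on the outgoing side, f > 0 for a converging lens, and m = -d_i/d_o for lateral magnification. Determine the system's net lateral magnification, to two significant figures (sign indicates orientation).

Applying the thin-lens equation to the first lens, 1/(-18) = 1/29 + 1/d_i1, which gives d_i1 = -11.106 cm.
Its lateral magnification is m_1 = -d_i1/d_o1 = -(-11.106)/29 = 0.3830.
The intermediate image is virtual, 11.106 cm to the left of lens 1, so d_o2 = L - d_i1 = 15 - (-11.106) = 26.106 cm.
Applying the thin-lens equation again with f_2 = 9.5 cm and d_o2 = 26.106 cm gives d_i2 = 14.935 cm.
m_2 = -(14.935)/(26.106) = -0.5721.
Overall magnification: m = m_1 m_2 = -0.2191.

-0.22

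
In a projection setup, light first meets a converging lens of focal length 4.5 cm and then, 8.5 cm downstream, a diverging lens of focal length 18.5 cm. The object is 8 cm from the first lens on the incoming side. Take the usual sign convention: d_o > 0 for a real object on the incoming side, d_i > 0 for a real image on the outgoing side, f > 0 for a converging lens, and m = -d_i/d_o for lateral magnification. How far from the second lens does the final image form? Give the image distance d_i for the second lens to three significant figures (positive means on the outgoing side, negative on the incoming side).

Applying the thin-lens equation to the first lens, 1/4.5 = 1/8 + 1/d_i1, which gives d_i1 = 10.286 cm.
This image would form 10.286 cm past lens 1, i.e. 1.786 cm beyond lens 2, so it is a virtual object for lens 2: d_o2 = 8.5 - 10.286 = -1.786 cm.
Applying the thin-lens equation again with f_2 = -18.5 cm and d_o2 = -1.786 cm gives d_i2 = 1.976 cm.

1.98 cm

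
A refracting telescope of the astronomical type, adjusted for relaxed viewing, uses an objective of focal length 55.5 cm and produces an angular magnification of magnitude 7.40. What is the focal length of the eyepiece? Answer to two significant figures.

|M| = f_obj/f_eye, so f_eye = f_obj/|M| = 55.5/7.4 = 7.500 cm.

7.5 cm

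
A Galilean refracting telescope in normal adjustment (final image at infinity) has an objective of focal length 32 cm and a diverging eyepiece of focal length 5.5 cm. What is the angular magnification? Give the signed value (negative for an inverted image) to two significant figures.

M = -f_obj/f_eye = -32/(-5.5) = 5.818.

5.8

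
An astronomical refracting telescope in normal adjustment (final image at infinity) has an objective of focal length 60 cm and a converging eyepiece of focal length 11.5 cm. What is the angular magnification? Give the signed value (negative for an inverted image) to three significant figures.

M = -f_obj/f_eye = -60/(11.5) = -5.217.

-5.22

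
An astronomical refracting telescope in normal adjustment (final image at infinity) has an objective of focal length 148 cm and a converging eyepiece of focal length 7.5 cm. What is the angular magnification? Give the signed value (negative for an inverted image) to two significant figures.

-20

M = -f_obj/f_eye = -148/(7.5) = -19.733.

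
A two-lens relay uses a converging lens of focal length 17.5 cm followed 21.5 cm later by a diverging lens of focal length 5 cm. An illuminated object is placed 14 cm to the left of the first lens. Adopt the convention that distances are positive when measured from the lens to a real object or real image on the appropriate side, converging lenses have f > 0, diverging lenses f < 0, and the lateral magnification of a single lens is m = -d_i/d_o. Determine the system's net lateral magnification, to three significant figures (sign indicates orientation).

Lens 1: 1/d_i1 = 1/f_1 - 1/d_o1 = 1/17.5 - 1/14 = -0.01429 cm^-1, so d_i1 = -70.000 cm.
m_1 = -(-70.000)/14 = 5.0000.
The intermediate image is virtual, 70.000 cm to the left of lens 1, so d_o2 = L - d_i1 = 21.5 - (-70.000) = 91.500 cm.
Lens 2: 1/d_i2 = 1/f_2 - 1/d_o2 = 1/(-5) - 1/(91.500) = -0.21093 cm^-1, so d_i2 = -4.741 cm.
m_2 = -(-4.741)/(91.500) = 0.0518.
The system's lateral magnification is m_1 m_2 = (5.0000)(0.0518) = 0.2591.

0.259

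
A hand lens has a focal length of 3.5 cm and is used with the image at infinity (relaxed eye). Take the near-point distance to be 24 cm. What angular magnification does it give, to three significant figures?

M = D/f = 24/3.5 = 6.857.

6.86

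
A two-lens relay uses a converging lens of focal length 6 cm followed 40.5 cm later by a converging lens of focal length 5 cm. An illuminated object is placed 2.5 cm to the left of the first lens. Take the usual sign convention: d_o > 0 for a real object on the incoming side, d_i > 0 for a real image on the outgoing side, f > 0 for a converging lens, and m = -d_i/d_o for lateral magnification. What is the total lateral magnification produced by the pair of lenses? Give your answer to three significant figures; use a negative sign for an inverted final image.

Lens 1: 1/d_i1 = 1/f_1 - 1/d_o1 = 1/6 - 1/2.5 = -0.23333 cm^-1, so d_i1 = -4.286 cm.
m_1 = -(-4.286)/2.5 = 1.7143.
With d_i1 < 0 the first image is virtual and lies on the object side; the object distance for lens 2 is d_o2 = 40.5 - (-4.286) = 44.786 cm.
Lens 2: 1/d_i2 = 1/f_2 - 1/d_o2 = 1/5 - 1/(44.786) = 0.17767 cm^-1, so d_i2 = 5.628 cm.
m_2 = -(5.628)/(44.786) = -0.1257.
The system's lateral magnification is m_1 m_2 = (1.7143)(-0.1257) = -0.2154.

-0.215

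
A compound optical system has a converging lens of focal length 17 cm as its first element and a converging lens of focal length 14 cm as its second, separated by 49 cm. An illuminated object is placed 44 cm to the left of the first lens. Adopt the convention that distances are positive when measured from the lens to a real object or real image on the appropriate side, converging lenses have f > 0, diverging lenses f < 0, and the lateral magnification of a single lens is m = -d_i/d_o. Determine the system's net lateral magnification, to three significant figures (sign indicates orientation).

Applying the thin-lens equation to the first lens, 1/17 = 1/44 + 1/d_i1, which gives d_i1 = 27.704 cm.
Its lateral magnification is m_1 = -d_i1/d_o1 = -(27.704)/44 = -0.6296.
That image sits 21.296 cm in front of the second lens, so d_o2 = 21.296 cm.
Applying the thin-lens equation again with f_2 = 14 cm and d_o2 = 21.296 cm gives d_i2 = 40.863 cm.
m_2 = -(40.863)/(21.296) = -1.9188.
Total m = m_1 x m_2 = (-0.6296)(-1.9188) = 1.2081.

1.21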